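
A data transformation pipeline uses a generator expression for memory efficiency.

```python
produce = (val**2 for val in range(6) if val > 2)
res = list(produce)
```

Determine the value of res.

Step 1: For range(6), keep val > 2, then square:
  val=0: 0 <= 2, excluded
  val=1: 1 <= 2, excluded
  val=2: 2 <= 2, excluded
  val=3: 3 > 2, yield 3**2 = 9
  val=4: 4 > 2, yield 4**2 = 16
  val=5: 5 > 2, yield 5**2 = 25
Therefore res = [9, 16, 25].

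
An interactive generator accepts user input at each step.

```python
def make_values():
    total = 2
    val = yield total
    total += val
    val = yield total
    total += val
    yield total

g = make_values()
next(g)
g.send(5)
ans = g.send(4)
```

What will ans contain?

Step 1: next() -> yield total=2.
Step 2: send(5) -> val=5, total = 2+5 = 7, yield 7.
Step 3: send(4) -> val=4, total = 7+4 = 11, yield 11.
Therefore ans = 11.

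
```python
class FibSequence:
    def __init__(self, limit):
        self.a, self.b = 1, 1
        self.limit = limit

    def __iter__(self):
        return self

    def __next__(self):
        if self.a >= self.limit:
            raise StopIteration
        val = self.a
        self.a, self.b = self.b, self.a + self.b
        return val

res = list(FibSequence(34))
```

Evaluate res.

Step 1: Fibonacci-like sequence (a=1, b=1) until >= 34:
  Yield 1, then a,b = 1,2
  Yield 1, then a,b = 2,3
  Yield 2, then a,b = 3,5
  Yield 3, then a,b = 5,8
  Yield 5, then a,b = 8,13
  Yield 8, then a,b = 13,21
  Yield 13, then a,b = 21,34
  Yield 21, then a,b = 34,55
Step 2: 34 >= 34, stop.
Therefore res = [1, 1, 2, 3, 5, 8, 13, 21].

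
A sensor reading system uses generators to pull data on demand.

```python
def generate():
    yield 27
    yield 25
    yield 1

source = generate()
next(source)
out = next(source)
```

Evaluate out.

Step 1: generate() creates a generator.
Step 2: next(source) yields 27 (consumed and discarded).
Step 3: next(source) yields 25, assigned to out.
Therefore out = 25.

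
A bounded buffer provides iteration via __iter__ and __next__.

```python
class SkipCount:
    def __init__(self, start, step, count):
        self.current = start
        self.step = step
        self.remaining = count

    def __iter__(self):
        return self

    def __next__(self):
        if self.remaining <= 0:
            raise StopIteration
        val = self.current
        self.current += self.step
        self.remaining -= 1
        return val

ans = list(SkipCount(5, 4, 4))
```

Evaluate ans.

Step 1: SkipCount starts at 5, increments by 4, for 4 steps:
  Yield 5, then current += 4
  Yield 9, then current += 4
  Yield 13, then current += 4
  Yield 17, then current += 4
Therefore ans = [5, 9, 13, 17].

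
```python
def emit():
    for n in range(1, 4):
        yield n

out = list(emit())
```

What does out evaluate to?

Step 1: The generator yields each value from range(1, 4).
Step 2: list() consumes all yields: [1, 2, 3].
Therefore out = [1, 2, 3].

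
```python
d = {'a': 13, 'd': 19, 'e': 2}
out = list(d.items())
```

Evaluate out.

Step 1: d.items() returns (key, value) pairs in insertion order.
Therefore out = [('a', 13), ('d', 19), ('e', 2)].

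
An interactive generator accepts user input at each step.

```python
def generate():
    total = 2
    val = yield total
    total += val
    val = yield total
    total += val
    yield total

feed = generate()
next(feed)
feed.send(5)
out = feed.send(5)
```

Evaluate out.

Step 1: next() -> yield total=2.
Step 2: send(5) -> val=5, total = 2+5 = 7, yield 7.
Step 3: send(5) -> val=5, total = 7+5 = 12, yield 12.
Therefore out = 12.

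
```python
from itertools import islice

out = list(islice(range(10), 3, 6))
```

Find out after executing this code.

Step 1: islice(range(10), 3, 6) takes elements at indices [3, 6).
Step 2: Elements: [3, 4, 5].
Therefore out = [3, 4, 5].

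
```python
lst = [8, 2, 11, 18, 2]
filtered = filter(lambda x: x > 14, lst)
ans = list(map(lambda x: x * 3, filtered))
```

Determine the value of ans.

Step 1: Filter lst for elements > 14:
  8: removed
  2: removed
  11: removed
  18: kept
  2: removed
Step 2: Map x * 3 on filtered [18]:
  18 -> 54
Therefore ans = [54].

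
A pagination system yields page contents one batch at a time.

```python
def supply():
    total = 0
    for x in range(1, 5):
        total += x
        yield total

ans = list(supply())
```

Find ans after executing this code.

Step 1: Generator accumulates running sum:
  x=1: total = 1, yield 1
  x=2: total = 3, yield 3
  x=3: total = 6, yield 6
  x=4: total = 10, yield 10
Therefore ans = [1, 3, 6, 10].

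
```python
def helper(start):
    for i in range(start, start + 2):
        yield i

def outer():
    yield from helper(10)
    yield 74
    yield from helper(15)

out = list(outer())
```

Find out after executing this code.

Step 1: outer() delegates to helper(10):
  yield 10
  yield 11
Step 2: yield 74
Step 3: Delegates to helper(15):
  yield 15
  yield 16
Therefore out = [10, 11, 74, 15, 16].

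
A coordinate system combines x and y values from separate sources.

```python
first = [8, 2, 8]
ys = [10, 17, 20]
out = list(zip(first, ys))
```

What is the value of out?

Step 1: zip pairs elements at same index:
  Index 0: (8, 10)
  Index 1: (2, 17)
  Index 2: (8, 20)
Therefore out = [(8, 10), (2, 17), (8, 20)].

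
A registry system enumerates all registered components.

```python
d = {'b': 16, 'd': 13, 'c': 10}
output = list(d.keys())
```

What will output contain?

Step 1: d.keys() returns the dictionary keys in insertion order.
Therefore output = ['b', 'd', 'c'].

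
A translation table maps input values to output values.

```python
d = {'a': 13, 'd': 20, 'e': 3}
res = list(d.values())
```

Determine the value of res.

Step 1: d.values() returns the dictionary values in insertion order.
Therefore res = [13, 20, 3].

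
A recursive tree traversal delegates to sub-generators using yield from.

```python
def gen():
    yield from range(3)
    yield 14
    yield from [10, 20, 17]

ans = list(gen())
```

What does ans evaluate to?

Step 1: Trace yields in order:
  yield 0
  yield 1
  yield 2
  yield 14
  yield 10
  yield 20
  yield 17
Therefore ans = [0, 1, 2, 14, 10, 20, 17].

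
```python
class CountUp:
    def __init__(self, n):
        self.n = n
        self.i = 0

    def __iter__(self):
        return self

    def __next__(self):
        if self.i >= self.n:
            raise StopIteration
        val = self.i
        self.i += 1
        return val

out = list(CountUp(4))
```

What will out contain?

Step 1: CountUp(4) creates an iterator counting 0 to 3.
Step 2: list() consumes all values: [0, 1, 2, 3].
Therefore out = [0, 1, 2, 3].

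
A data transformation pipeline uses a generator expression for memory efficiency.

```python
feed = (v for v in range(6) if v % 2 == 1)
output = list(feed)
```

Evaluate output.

Step 1: Filter range(6) keeping only odd values:
  v=0: even, excluded
  v=1: odd, included
  v=2: even, excluded
  v=3: odd, included
  v=4: even, excluded
  v=5: odd, included
Therefore output = [1, 3, 5].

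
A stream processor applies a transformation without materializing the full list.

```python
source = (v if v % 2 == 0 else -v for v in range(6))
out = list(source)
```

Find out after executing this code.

Step 1: For each v in range(6), yield v if even, else -v:
  v=0: even, yield 0
  v=1: odd, yield -1
  v=2: even, yield 2
  v=3: odd, yield -3
  v=4: even, yield 4
  v=5: odd, yield -5
Therefore out = [0, -1, 2, -3, 4, -5].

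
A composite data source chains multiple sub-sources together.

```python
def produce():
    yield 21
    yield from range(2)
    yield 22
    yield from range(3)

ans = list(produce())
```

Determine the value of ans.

Step 1: Trace yields in order:
  yield 21
  yield 0
  yield 1
  yield 22
  yield 0
  yield 1
  yield 2
Therefore ans = [21, 0, 1, 22, 0, 1, 2].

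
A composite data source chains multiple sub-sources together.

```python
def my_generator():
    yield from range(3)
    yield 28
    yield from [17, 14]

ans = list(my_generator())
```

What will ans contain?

Step 1: Trace yields in order:
  yield 0
  yield 1
  yield 2
  yield 28
  yield 17
  yield 14
Therefore ans = [0, 1, 2, 28, 17, 14].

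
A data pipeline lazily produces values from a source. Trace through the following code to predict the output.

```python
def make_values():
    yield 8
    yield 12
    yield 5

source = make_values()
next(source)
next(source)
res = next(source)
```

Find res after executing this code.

Step 1: make_values() creates a generator.
Step 2: next(source) yields 8 (consumed and discarded).
Step 3: next(source) yields 12 (consumed and discarded).
Step 4: next(source) yields 5, assigned to res.
Therefore res = 5.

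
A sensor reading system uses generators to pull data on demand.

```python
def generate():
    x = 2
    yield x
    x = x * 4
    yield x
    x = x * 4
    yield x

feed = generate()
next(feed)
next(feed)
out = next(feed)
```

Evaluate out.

Step 1: Trace through generator execution:
  Yield 1: x starts at 2, yield 2
  Yield 2: x = 2 * 4 = 8, yield 8
  Yield 3: x = 8 * 4 = 32, yield 32
Step 2: First next() gets 2, second next() gets the second value, third next() yields 32.
Therefore out = 32.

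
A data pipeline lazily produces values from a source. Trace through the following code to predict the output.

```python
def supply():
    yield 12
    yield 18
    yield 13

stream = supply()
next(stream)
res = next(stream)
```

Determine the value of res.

Step 1: supply() creates a generator.
Step 2: next(stream) yields 12 (consumed and discarded).
Step 3: next(stream) yields 18, assigned to res.
Therefore res = 18.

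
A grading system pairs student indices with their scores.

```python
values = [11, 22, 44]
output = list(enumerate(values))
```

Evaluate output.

Step 1: enumerate pairs each element with its index:
  (0, 11)
  (1, 22)
  (2, 44)
Therefore output = [(0, 11), (1, 22), (2, 44)].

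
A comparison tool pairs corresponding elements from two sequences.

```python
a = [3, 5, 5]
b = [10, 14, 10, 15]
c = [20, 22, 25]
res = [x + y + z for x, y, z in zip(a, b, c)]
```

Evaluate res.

Step 1: zip three lists (truncates to shortest, len=3):
  3 + 10 + 20 = 33
  5 + 14 + 22 = 41
  5 + 10 + 25 = 40
Therefore res = [33, 41, 40].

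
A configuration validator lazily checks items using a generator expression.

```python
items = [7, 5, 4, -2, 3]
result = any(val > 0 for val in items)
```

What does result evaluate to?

Step 1: Check val > 0 for each element in [7, 5, 4, -2, 3]:
  7 > 0: True
  5 > 0: True
  4 > 0: True
  -2 > 0: False
  3 > 0: True
Step 2: any() returns True.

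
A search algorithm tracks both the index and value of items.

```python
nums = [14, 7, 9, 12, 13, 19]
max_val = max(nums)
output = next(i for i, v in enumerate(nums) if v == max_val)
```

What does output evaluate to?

Step 1: max([14, 7, 9, 12, 13, 19]) = 19.
Step 2: Find first index where value == 19:
  Index 0: 14 != 19
  Index 1: 7 != 19
  Index 2: 9 != 19
  Index 3: 12 != 19
  Index 4: 13 != 19
  Index 5: 19 == 19, found!
Therefore output = 5.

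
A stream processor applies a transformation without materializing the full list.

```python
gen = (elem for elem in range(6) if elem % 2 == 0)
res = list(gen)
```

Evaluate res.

Step 1: Filter range(6) keeping only even values:
  elem=0: even, included
  elem=1: odd, excluded
  elem=2: even, included
  elem=3: odd, excluded
  elem=4: even, included
  elem=5: odd, excluded
Therefore res = [0, 2, 4].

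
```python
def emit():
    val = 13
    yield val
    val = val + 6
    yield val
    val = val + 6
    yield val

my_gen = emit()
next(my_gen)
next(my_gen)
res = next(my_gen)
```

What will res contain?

Step 1: Trace through generator execution:
  Yield 1: val starts at 13, yield 13
  Yield 2: val = 13 + 6 = 19, yield 19
  Yield 3: val = 19 + 6 = 25, yield 25
Step 2: First next() gets 13, second next() gets the second value, third next() yields 25.
Therefore res = 25.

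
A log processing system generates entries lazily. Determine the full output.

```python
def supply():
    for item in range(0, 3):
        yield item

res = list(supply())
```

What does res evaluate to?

Step 1: The generator yields each value from range(0, 3).
Step 2: list() consumes all yields: [0, 1, 2].
Therefore res = [0, 1, 2].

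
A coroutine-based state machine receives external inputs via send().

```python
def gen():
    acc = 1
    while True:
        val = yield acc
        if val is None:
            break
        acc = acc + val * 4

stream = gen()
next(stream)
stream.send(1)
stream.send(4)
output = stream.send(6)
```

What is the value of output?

Step 1: next() -> yield acc=1.
Step 2: send(1) -> val=1, acc = 1 + 1*4 = 5, yield 5.
Step 3: send(4) -> val=4, acc = 5 + 4*4 = 21, yield 21.
Step 4: send(6) -> val=6, acc = 21 + 6*4 = 45, yield 45.
Therefore output = 45.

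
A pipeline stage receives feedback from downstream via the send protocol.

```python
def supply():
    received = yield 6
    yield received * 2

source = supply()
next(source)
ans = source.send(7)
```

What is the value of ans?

Step 1: next(source) advances to first yield, producing 6.
Step 2: send(7) resumes, received = 7.
Step 3: yield received * 2 = 7 * 2 = 14.
Therefore ans = 14.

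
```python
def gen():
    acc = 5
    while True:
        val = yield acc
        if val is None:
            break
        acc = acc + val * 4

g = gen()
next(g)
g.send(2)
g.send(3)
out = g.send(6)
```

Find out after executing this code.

Step 1: next() -> yield acc=5.
Step 2: send(2) -> val=2, acc = 5 + 2*4 = 13, yield 13.
Step 3: send(3) -> val=3, acc = 13 + 3*4 = 25, yield 25.
Step 4: send(6) -> val=6, acc = 25 + 6*4 = 49, yield 49.
Therefore out = 49.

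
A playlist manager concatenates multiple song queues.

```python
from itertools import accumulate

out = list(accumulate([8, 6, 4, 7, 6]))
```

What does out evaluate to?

Step 1: accumulate computes running sums:
  + 8 = 8
  + 6 = 14
  + 4 = 18
  + 7 = 25
  + 6 = 31
Therefore out = [8, 14, 18, 25, 31].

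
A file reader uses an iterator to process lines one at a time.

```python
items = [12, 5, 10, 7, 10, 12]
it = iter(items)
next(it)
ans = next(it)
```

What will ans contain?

Step 1: Create iterator over [12, 5, 10, 7, 10, 12].
Step 2: next() consumes 12.
Step 3: next() returns 5.
Therefore ans = 5.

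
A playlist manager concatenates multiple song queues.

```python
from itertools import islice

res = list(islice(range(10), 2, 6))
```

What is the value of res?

Step 1: islice(range(10), 2, 6) takes elements at indices [2, 6).
Step 2: Elements: [2, 3, 4, 5].
Therefore res = [2, 3, 4, 5].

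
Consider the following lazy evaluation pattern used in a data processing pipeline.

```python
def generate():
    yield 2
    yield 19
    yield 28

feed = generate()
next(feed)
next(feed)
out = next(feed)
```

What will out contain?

Step 1: generate() creates a generator.
Step 2: next(feed) yields 2 (consumed and discarded).
Step 3: next(feed) yields 19 (consumed and discarded).
Step 4: next(feed) yields 28, assigned to out.
Therefore out = 28.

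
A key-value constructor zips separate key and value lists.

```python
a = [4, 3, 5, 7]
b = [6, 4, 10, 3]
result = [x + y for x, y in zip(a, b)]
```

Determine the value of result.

Step 1: Add corresponding elements:
  4 + 6 = 10
  3 + 4 = 7
  5 + 10 = 15
  7 + 3 = 10
Therefore result = [10, 7, 15, 10].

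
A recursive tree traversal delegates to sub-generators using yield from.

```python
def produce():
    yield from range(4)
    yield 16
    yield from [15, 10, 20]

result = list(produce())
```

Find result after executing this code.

Step 1: Trace yields in order:
  yield 0
  yield 1
  yield 2
  yield 3
  yield 16
  yield 15
  yield 10
  yield 20
Therefore result = [0, 1, 2, 3, 16, 15, 10, 20].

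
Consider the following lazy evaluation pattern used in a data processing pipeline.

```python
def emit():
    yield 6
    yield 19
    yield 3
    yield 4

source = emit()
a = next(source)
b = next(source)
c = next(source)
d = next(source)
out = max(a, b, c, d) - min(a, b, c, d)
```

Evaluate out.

Step 1: Create generator and consume all values:
  a = next(source) = 6
  b = next(source) = 19
  c = next(source) = 3
  d = next(source) = 4
Step 2: max = 19, min = 3, out = 19 - 3 = 16.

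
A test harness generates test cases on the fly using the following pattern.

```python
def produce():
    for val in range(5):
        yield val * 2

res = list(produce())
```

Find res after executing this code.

Step 1: For each val in range(5), yield val * 2:
  val=0: yield 0 * 2 = 0
  val=1: yield 1 * 2 = 2
  val=2: yield 2 * 2 = 4
  val=3: yield 3 * 2 = 6
  val=4: yield 4 * 2 = 8
Therefore res = [0, 2, 4, 6, 8].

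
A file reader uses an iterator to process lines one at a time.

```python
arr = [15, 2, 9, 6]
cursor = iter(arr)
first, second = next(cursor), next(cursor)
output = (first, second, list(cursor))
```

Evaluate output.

Step 1: Create iterator over [15, 2, 9, 6].
Step 2: first = 15, second = 2.
Step 3: Remaining elements: [9, 6].
Therefore output = (15, 2, [9, 6]).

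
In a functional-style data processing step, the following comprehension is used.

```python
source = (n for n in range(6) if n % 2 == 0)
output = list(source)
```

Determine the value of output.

Step 1: Filter range(6) keeping only even values:
  n=0: even, included
  n=1: odd, excluded
  n=2: even, included
  n=3: odd, excluded
  n=4: even, included
  n=5: odd, excluded
Therefore output = [0, 2, 4].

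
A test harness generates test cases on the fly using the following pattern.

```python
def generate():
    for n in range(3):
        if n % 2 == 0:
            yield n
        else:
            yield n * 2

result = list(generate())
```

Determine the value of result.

Step 1: For each n in range(3), yield n if even, else n*2:
  n=0 (even): yield 0
  n=1 (odd): yield 1*2 = 2
  n=2 (even): yield 2
Therefore result = [0, 2, 2].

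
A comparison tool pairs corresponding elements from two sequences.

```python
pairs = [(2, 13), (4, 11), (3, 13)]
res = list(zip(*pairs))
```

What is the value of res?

Step 1: zip(*pairs) transposes: unzips [(2, 13), (4, 11), (3, 13)] into separate sequences.
Step 2: First elements: (2, 4, 3), second elements: (13, 11, 13).
Therefore res = [(2, 4, 3), (13, 11, 13)].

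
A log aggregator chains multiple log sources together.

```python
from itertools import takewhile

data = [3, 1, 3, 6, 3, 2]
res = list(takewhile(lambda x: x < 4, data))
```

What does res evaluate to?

Step 1: takewhile stops at first element >= 4:
  3 < 4: take
  1 < 4: take
  3 < 4: take
  6 >= 4: stop
Therefore res = [3, 1, 3].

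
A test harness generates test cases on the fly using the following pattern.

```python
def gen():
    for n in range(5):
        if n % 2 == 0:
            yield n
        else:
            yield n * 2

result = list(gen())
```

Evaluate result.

Step 1: For each n in range(5), yield n if even, else n*2:
  n=0 (even): yield 0
  n=1 (odd): yield 1*2 = 2
  n=2 (even): yield 2
  n=3 (odd): yield 3*2 = 6
  n=4 (even): yield 4
Therefore result = [0, 2, 2, 6, 4].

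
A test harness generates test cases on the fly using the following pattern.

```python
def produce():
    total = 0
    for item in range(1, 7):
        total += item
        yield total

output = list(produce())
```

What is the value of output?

Step 1: Generator accumulates running sum:
  item=1: total = 1, yield 1
  item=2: total = 3, yield 3
  item=3: total = 6, yield 6
  item=4: total = 10, yield 10
  item=5: total = 15, yield 15
  item=6: total = 21, yield 21
Therefore output = [1, 3, 6, 10, 15, 21].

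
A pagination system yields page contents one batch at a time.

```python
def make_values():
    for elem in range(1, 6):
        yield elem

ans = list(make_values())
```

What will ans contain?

Step 1: The generator yields each value from range(1, 6).
Step 2: list() consumes all yields: [1, 2, 3, 4, 5].
Therefore ans = [1, 2, 3, 4, 5].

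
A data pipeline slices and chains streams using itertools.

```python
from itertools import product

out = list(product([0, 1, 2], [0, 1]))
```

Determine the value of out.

Step 1: product([0, 1, 2], [0, 1]) gives all pairs:
  (0, 0)
  (0, 1)
  (1, 0)
  (1, 1)
  (2, 0)
  (2, 1)
Therefore out = [(0, 0), (0, 1), (1, 0), (1, 1), (2, 0), (2, 1)].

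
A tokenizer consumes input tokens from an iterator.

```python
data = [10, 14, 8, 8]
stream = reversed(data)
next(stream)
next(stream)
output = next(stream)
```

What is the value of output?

Step 1: reversed([10, 14, 8, 8]) gives iterator: [8, 8, 14, 10].
Step 2: First next() = 8, second next() = 8.
Step 3: Third next() = 14.
Therefore output = 14.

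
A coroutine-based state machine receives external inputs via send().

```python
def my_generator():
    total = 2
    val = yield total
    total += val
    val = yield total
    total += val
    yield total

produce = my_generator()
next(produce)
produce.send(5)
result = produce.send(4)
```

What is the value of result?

Step 1: next() -> yield total=2.
Step 2: send(5) -> val=5, total = 2+5 = 7, yield 7.
Step 3: send(4) -> val=4, total = 7+4 = 11, yield 11.
Therefore result = 11.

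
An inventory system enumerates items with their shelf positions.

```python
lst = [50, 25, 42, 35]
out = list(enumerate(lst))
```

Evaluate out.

Step 1: enumerate pairs each element with its index:
  (0, 50)
  (1, 25)
  (2, 42)
  (3, 35)
Therefore out = [(0, 50), (1, 25), (2, 42), (3, 35)].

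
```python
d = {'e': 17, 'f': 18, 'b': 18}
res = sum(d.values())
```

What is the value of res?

Step 1: d.values() = [17, 18, 18].
Step 2: sum = 53.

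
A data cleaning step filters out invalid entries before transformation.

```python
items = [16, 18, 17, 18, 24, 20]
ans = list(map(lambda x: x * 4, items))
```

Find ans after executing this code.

Step 1: Apply lambda x: x * 4 to each element:
  16 -> 64
  18 -> 72
  17 -> 68
  18 -> 72
  24 -> 96
  20 -> 80
Therefore ans = [64, 72, 68, 72, 96, 80].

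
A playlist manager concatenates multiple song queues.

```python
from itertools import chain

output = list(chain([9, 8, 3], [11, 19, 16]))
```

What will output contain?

Step 1: chain() concatenates iterables: [9, 8, 3] + [11, 19, 16].
Therefore output = [9, 8, 3, 11, 19, 16].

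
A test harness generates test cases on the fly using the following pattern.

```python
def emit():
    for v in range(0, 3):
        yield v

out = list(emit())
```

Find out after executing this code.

Step 1: The generator yields each value from range(0, 3).
Step 2: list() consumes all yields: [0, 1, 2].
Therefore out = [0, 1, 2].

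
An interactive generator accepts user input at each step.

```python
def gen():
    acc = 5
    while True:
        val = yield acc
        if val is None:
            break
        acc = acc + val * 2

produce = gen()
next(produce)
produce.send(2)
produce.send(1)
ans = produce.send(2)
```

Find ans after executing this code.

Step 1: next() -> yield acc=5.
Step 2: send(2) -> val=2, acc = 5 + 2*2 = 9, yield 9.
Step 3: send(1) -> val=1, acc = 9 + 1*2 = 11, yield 11.
Step 4: send(2) -> val=2, acc = 11 + 2*2 = 15, yield 15.
Therefore ans = 15.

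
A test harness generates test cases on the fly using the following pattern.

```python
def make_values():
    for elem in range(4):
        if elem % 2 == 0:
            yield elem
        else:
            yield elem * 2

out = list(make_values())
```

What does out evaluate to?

Step 1: For each elem in range(4), yield elem if even, else elem*2:
  elem=0 (even): yield 0
  elem=1 (odd): yield 1*2 = 2
  elem=2 (even): yield 2
  elem=3 (odd): yield 3*2 = 6
Therefore out = [0, 2, 2, 6].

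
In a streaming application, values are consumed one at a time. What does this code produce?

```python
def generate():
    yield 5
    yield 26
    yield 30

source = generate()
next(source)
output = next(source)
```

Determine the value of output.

Step 1: generate() creates a generator.
Step 2: next(source) yields 5 (consumed and discarded).
Step 3: next(source) yields 26, assigned to output.
Therefore output = 26.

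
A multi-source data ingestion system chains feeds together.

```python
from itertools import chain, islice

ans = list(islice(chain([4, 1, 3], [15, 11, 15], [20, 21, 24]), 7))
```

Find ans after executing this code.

Step 1: chain([4, 1, 3], [15, 11, 15], [20, 21, 24]) = [4, 1, 3, 15, 11, 15, 20, 21, 24].
Step 2: islice takes first 7 elements: [4, 1, 3, 15, 11, 15, 20].
Therefore ans = [4, 1, 3, 15, 11, 15, 20].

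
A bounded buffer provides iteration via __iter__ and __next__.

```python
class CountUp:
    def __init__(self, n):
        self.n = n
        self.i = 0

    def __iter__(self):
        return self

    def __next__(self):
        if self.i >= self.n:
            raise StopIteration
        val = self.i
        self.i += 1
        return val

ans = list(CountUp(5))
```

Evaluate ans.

Step 1: CountUp(5) creates an iterator counting 0 to 4.
Step 2: list() consumes all values: [0, 1, 2, 3, 4].
Therefore ans = [0, 1, 2, 3, 4].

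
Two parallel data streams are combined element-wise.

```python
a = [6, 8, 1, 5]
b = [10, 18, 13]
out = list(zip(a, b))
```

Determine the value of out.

Step 1: zip stops at shortest (len(a)=4, len(b)=3):
  Index 0: (6, 10)
  Index 1: (8, 18)
  Index 2: (1, 13)
Step 2: Last element of a (5) has no pair, dropped.
Therefore out = [(6, 10), (8, 18), (1, 13)].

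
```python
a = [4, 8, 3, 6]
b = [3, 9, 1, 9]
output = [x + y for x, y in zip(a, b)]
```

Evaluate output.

Step 1: Add corresponding elements:
  4 + 3 = 7
  8 + 9 = 17
  3 + 1 = 4
  6 + 9 = 15
Therefore output = [7, 17, 4, 15].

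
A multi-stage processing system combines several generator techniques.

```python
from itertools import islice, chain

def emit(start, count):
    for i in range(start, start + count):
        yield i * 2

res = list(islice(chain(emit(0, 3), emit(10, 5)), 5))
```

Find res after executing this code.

Step 1: emit(0, 3) yields [0, 2, 4].
Step 2: emit(10, 5) yields [20, 22, 24, 26, 28].
Step 3: chain concatenates: [0, 2, 4, 20, 22, 24, 26, 28].
Step 4: islice takes first 5: [0, 2, 4, 20, 22].
Therefore res = [0, 2, 4, 20, 22].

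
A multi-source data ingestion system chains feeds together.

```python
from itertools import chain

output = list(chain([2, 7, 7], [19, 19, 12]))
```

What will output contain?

Step 1: chain() concatenates iterables: [2, 7, 7] + [19, 19, 12].
Therefore output = [2, 7, 7, 19, 19, 12].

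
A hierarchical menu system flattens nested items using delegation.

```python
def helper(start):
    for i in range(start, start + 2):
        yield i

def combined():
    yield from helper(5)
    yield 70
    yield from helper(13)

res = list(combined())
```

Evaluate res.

Step 1: combined() delegates to helper(5):
  yield 5
  yield 6
Step 2: yield 70
Step 3: Delegates to helper(13):
  yield 13
  yield 14
Therefore res = [5, 6, 70, 13, 14].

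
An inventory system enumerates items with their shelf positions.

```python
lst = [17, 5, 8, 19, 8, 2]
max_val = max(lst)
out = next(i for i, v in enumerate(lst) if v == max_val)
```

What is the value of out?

Step 1: max([17, 5, 8, 19, 8, 2]) = 19.
Step 2: Find first index where value == 19:
  Index 0: 17 != 19
  Index 1: 5 != 19
  Index 2: 8 != 19
  Index 3: 19 == 19, found!
Therefore out = 3.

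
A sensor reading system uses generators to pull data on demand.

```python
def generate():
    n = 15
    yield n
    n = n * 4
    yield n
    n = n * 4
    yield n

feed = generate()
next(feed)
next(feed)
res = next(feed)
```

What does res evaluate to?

Step 1: Trace through generator execution:
  Yield 1: n starts at 15, yield 15
  Yield 2: n = 15 * 4 = 60, yield 60
  Yield 3: n = 60 * 4 = 240, yield 240
Step 2: First next() gets 15, second next() gets the second value, third next() yields 240.
Therefore res = 240.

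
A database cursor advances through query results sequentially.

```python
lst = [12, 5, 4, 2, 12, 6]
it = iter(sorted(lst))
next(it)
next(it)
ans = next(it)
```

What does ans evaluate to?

Step 1: sorted([12, 5, 4, 2, 12, 6]) = [2, 4, 5, 6, 12, 12].
Step 2: Create iterator and skip 2 elements.
Step 3: next() returns 5.
Therefore ans = 5.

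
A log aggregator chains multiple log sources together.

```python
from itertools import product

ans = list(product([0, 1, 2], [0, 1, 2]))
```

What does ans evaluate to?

Step 1: product([0, 1, 2], [0, 1, 2]) gives all pairs:
  (0, 0)
  (0, 1)
  (0, 2)
  (1, 0)
  (1, 1)
  (1, 2)
  (2, 0)
  (2, 1)
  (2, 2)
Therefore ans = [(0, 0), (0, 1), (0, 2), (1, 0), (1, 1), (1, 2), (2, 0), (2, 1), (2, 2)].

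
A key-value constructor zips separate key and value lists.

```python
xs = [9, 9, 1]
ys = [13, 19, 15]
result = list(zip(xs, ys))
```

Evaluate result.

Step 1: zip pairs elements at same index:
  Index 0: (9, 13)
  Index 1: (9, 19)
  Index 2: (1, 15)
Therefore result = [(9, 13), (9, 19), (1, 15)].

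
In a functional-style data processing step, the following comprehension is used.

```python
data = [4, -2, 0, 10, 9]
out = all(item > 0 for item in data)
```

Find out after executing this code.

Step 1: Check item > 0 for each element in [4, -2, 0, 10, 9]:
  4 > 0: True
  -2 > 0: False
  0 > 0: False
  10 > 0: True
  9 > 0: True
Step 2: all() returns False.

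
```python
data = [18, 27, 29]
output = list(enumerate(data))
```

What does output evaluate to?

Step 1: enumerate pairs each element with its index:
  (0, 18)
  (1, 27)
  (2, 29)
Therefore output = [(0, 18), (1, 27), (2, 29)].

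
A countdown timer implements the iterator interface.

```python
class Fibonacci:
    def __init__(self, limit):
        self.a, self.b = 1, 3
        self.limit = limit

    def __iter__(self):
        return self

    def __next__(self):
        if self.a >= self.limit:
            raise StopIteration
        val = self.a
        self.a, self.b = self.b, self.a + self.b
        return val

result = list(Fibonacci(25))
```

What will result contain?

Step 1: Fibonacci-like sequence (a=1, b=3) until >= 25:
  Yield 1, then a,b = 3,4
  Yield 3, then a,b = 4,7
  Yield 4, then a,b = 7,11
  Yield 7, then a,b = 11,18
  Yield 11, then a,b = 18,29
  Yield 18, then a,b = 29,47
Step 2: 29 >= 25, stop.
Therefore result = [1, 3, 4, 7, 11, 18].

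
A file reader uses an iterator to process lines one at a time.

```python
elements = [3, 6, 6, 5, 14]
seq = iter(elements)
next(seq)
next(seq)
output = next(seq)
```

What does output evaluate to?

Step 1: Create iterator over [3, 6, 6, 5, 14].
Step 2: next() consumes 3.
Step 3: next() consumes 6.
Step 4: next() returns 6.
Therefore output = 6.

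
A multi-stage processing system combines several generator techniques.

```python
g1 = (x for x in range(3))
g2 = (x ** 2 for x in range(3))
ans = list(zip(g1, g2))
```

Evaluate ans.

Step 1: g1 produces [0, 1, 2].
Step 2: g2 produces [0, 1, 4].
Step 3: zip pairs them: [(0, 0), (1, 1), (2, 4)].
Therefore ans = [(0, 0), (1, 1), (2, 4)].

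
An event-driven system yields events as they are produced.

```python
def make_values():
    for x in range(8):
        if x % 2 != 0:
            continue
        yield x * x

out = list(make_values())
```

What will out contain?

Step 1: Only yield x**2 when x is divisible by 2:
  x=0: 0 % 2 == 0, yield 0**2 = 0
  x=2: 2 % 2 == 0, yield 2**2 = 4
  x=4: 4 % 2 == 0, yield 4**2 = 16
  x=6: 6 % 2 == 0, yield 6**2 = 36
Therefore out = [0, 4, 16, 36].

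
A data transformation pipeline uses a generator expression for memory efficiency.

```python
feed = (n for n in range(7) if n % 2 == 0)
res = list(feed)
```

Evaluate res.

Step 1: Filter range(7) keeping only even values:
  n=0: even, included
  n=1: odd, excluded
  n=2: even, included
  n=3: odd, excluded
  n=4: even, included
  n=5: odd, excluded
  n=6: even, included
Therefore res = [0, 2, 4, 6].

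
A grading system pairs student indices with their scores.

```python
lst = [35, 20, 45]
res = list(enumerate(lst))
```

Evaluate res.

Step 1: enumerate pairs each element with its index:
  (0, 35)
  (1, 20)
  (2, 45)
Therefore res = [(0, 35), (1, 20), (2, 45)].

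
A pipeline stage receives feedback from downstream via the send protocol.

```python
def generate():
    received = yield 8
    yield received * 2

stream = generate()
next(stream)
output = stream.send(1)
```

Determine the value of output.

Step 1: next(stream) advances to first yield, producing 8.
Step 2: send(1) resumes, received = 1.
Step 3: yield received * 2 = 1 * 2 = 2.
Therefore output = 2.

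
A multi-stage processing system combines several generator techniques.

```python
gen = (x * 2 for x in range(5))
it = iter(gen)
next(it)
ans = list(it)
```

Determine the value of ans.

Step 1: Generator produces [0, 2, 4, 6, 8].
Step 2: next(it) consumes first element (0).
Step 3: list(it) collects remaining: [2, 4, 6, 8].
Therefore ans = [2, 4, 6, 8].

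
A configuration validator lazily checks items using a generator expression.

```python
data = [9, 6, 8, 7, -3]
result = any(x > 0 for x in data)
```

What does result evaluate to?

Step 1: Check x > 0 for each element in [9, 6, 8, 7, -3]:
  9 > 0: True
  6 > 0: True
  8 > 0: True
  7 > 0: True
  -3 > 0: False
Step 2: any() returns True.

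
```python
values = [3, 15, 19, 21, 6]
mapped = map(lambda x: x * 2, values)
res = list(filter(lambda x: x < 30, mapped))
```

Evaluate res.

Step 1: Map x * 2:
  3 -> 6
  15 -> 30
  19 -> 38
  21 -> 42
  6 -> 12
Step 2: Filter for < 30:
  6: kept
  30: removed
  38: removed
  42: removed
  12: kept
Therefore res = [6, 12].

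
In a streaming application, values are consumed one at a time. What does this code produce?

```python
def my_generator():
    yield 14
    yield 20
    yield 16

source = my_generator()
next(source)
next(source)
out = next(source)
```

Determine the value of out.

Step 1: my_generator() creates a generator.
Step 2: next(source) yields 14 (consumed and discarded).
Step 3: next(source) yields 20 (consumed and discarded).
Step 4: next(source) yields 16, assigned to out.
Therefore out = 16.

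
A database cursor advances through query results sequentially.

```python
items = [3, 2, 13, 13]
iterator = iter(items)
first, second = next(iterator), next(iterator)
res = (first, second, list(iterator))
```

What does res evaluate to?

Step 1: Create iterator over [3, 2, 13, 13].
Step 2: first = 3, second = 2.
Step 3: Remaining elements: [13, 13].
Therefore res = (3, 2, [13, 13]).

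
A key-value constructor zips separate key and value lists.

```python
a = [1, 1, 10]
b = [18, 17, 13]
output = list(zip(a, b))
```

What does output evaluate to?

Step 1: zip pairs elements at same index:
  Index 0: (1, 18)
  Index 1: (1, 17)
  Index 2: (10, 13)
Therefore output = [(1, 18), (1, 17), (10, 13)].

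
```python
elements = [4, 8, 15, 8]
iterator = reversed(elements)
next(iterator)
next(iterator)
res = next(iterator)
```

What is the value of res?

Step 1: reversed([4, 8, 15, 8]) gives iterator: [8, 15, 8, 4].
Step 2: First next() = 8, second next() = 15.
Step 3: Third next() = 8.
Therefore res = 8.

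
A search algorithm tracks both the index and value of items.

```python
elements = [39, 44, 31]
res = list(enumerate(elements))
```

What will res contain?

Step 1: enumerate pairs each element with its index:
  (0, 39)
  (1, 44)
  (2, 31)
Therefore res = [(0, 39), (1, 44), (2, 31)].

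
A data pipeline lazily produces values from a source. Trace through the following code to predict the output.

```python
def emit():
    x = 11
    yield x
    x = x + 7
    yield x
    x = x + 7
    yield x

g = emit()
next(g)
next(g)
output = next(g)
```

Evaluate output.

Step 1: Trace through generator execution:
  Yield 1: x starts at 11, yield 11
  Yield 2: x = 11 + 7 = 18, yield 18
  Yield 3: x = 18 + 7 = 25, yield 25
Step 2: First next() gets 11, second next() gets the second value, third next() yields 25.
Therefore output = 25.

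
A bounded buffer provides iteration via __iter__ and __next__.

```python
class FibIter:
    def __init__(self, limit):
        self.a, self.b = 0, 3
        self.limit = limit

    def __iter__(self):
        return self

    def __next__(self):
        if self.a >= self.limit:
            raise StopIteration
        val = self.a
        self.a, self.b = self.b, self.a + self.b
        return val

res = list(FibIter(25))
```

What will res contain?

Step 1: Fibonacci-like sequence (a=0, b=3) until >= 25:
  Yield 0, then a,b = 3,3
  Yield 3, then a,b = 3,6
  Yield 3, then a,b = 6,9
  Yield 6, then a,b = 9,15
  Yield 9, then a,b = 15,24
  Yield 15, then a,b = 24,39
  Yield 24, then a,b = 39,63
Step 2: 39 >= 25, stop.
Therefore res = [0, 3, 3, 6, 9, 15, 24].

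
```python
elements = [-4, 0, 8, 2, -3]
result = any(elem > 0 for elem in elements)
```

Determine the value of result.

Step 1: Check elem > 0 for each element in [-4, 0, 8, 2, -3]:
  -4 > 0: False
  0 > 0: False
  8 > 0: True
  2 > 0: True
  -3 > 0: False
Step 2: any() returns True.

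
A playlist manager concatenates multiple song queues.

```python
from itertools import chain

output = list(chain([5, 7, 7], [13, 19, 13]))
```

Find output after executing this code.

Step 1: chain() concatenates iterables: [5, 7, 7] + [13, 19, 13].
Therefore output = [5, 7, 7, 13, 19, 13].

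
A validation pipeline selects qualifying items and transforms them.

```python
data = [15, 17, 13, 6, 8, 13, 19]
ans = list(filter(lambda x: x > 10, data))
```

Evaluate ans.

Step 1: Filter elements > 10:
  15: kept
  17: kept
  13: kept
  6: removed
  8: removed
  13: kept
  19: kept
Therefore ans = [15, 17, 13, 13, 19].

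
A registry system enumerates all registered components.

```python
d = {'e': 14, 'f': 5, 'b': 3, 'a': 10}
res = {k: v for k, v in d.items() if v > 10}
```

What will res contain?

Step 1: Filter items where value > 10:
  'e': 14 > 10: kept
  'f': 5 <= 10: removed
  'b': 3 <= 10: removed
  'a': 10 <= 10: removed
Therefore res = {'e': 14}.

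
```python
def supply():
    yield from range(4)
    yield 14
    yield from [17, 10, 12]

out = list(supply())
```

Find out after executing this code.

Step 1: Trace yields in order:
  yield 0
  yield 1
  yield 2
  yield 3
  yield 14
  yield 17
  yield 10
  yield 12
Therefore out = [0, 1, 2, 3, 14, 17, 10, 12].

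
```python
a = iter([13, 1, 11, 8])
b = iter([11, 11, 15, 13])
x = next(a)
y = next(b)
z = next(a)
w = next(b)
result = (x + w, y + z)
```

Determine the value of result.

Step 1: a iterates [13, 1, 11, 8], b iterates [11, 11, 15, 13].
Step 2: x = next(a) = 13, y = next(b) = 11.
Step 3: z = next(a) = 1, w = next(b) = 11.
Step 4: result = (13 + 11, 11 + 1) = (24, 12).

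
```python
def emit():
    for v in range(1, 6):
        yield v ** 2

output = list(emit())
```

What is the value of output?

Step 1: For each v in range(1, 6), yield v**2:
  v=1: yield 1**2 = 1
  v=2: yield 2**2 = 4
  v=3: yield 3**2 = 9
  v=4: yield 4**2 = 16
  v=5: yield 5**2 = 25
Therefore output = [1, 4, 9, 16, 25].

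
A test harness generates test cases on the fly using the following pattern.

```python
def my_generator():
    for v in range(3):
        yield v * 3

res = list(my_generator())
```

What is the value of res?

Step 1: For each v in range(3), yield v * 3:
  v=0: yield 0 * 3 = 0
  v=1: yield 1 * 3 = 3
  v=2: yield 2 * 3 = 6
Therefore res = [0, 3, 6].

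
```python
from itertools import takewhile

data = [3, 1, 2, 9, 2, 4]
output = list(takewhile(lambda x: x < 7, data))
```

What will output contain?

Step 1: takewhile stops at first element >= 7:
  3 < 7: take
  1 < 7: take
  2 < 7: take
  9 >= 7: stop
Therefore output = [3, 1, 2].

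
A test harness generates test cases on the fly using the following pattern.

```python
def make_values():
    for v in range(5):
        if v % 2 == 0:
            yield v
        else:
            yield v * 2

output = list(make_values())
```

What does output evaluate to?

Step 1: For each v in range(5), yield v if even, else v*2:
  v=0 (even): yield 0
  v=1 (odd): yield 1*2 = 2
  v=2 (even): yield 2
  v=3 (odd): yield 3*2 = 6
  v=4 (even): yield 4
Therefore output = [0, 2, 2, 6, 4].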